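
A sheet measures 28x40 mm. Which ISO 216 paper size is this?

Aspect ratio 40/28 ≈ 1.429 — close to the ISO √2 ≈ 1.414.
In the C-series (envelope sizes, between A and B): C10 = 28 × 40 mm.

C10 (28 × 40 mm)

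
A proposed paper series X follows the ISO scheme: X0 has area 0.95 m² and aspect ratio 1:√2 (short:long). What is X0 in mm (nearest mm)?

Let the short side be w mm. Then w · w√2 = 0.95 m² = 950,000 mm².
w² = 950,000/√2, so w ≈ 819.6 mm; long side = w√2 ≈ 1159.1 mm.

820 × 1159 mm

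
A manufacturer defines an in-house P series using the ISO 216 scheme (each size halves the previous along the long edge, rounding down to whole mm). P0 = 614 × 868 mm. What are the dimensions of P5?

108 × 153 mm

P1: ⌊868/2⌋ × 614 = 434 × 614 mm
P2: ⌊614/2⌋ × 434 = 307 × 434 mm
P3: ⌊434/2⌋ × 307 = 217 × 307 mm
P4: ⌊307/2⌋ × 217 = 153 × 217 mm
P5: ⌊217/2⌋ × 153 = 108 × 153 mm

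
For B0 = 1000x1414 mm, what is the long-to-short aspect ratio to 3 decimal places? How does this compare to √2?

1.414

1414 / 1000 = 1.414
Matches √2 ≈ 1.414 — the ISO 216 defining ratio.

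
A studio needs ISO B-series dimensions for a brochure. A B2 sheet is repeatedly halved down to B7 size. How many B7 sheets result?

32

B2 = 500 × 707 mm; B7 = 88 × 125 mm.
Each halving step doubles the count; 5 steps from B2 to B7.
2^5 = 32.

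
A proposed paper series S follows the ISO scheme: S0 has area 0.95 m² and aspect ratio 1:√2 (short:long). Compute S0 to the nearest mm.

Let the short side be w mm. Then w · w√2 = 0.95 m² = 950,000 mm².
w² = 950,000/√2, so w ≈ 819.6 mm; long side = w√2 ≈ 1159.1 mm.

820 × 1159 mm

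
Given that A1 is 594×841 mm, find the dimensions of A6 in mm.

A2: ⌊841/2⌋ × 594 = 420 × 594 mm
A3: ⌊594/2⌋ × 420 = 297 × 420 mm
A4: ⌊420/2⌋ × 297 = 210 × 297 mm
A5: ⌊297/2⌋ × 210 = 148 × 210 mm
A6: ⌊210/2⌋ × 148 = 105 × 148 mm

105 × 148 mm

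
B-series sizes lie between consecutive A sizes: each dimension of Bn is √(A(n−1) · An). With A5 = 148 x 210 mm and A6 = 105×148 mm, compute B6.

Short side: √(148 · 105) = √15540 ≈ 124.7 → 125 mm
Long side: √(210 · 148) = √31080 ≈ 176.3 → 176 mm

125 × 176 mm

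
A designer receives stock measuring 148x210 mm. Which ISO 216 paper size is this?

A5 (148 × 210 mm)

Aspect ratio 210/148 ≈ 1.419 — close to the ISO √2 ≈ 1.414.
In the A-series (A0 area = 1 m²): A5 = 148 × 210 mm.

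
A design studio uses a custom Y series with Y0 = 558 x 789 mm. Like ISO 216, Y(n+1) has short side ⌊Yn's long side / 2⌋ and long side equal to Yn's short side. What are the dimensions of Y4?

139 × 197 mm

Y1: ⌊789/2⌋ × 558 = 394 × 558 mm
Y2: ⌊558/2⌋ × 394 = 279 × 394 mm
Y3: ⌊394/2⌋ × 279 = 197 × 279 mm
Y4: ⌊279/2⌋ × 197 = 139 × 197 mm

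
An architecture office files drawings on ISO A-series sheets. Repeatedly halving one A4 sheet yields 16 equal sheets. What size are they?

A8

16 = 2^4, so 4 halving steps.
A4 → A5 → … → A8 after 4 steps.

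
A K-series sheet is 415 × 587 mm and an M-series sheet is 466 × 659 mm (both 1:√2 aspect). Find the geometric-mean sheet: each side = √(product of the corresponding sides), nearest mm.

Short side: √(415 · 466) = √193390 ≈ 439.8 → 440 mm
Long side: √(587 · 659) = √386833 ≈ 622.0 → 622 mm

440 × 622 mm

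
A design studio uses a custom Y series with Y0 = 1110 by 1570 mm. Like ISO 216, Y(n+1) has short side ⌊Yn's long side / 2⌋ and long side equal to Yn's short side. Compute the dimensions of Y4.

277 × 392 mm

Y1: ⌊1570/2⌋ × 1110 = 785 × 1110 mm
Y2: ⌊1110/2⌋ × 785 = 555 × 785 mm
Y3: ⌊785/2⌋ × 555 = 392 × 555 mm
Y4: ⌊555/2⌋ × 392 = 277 × 392 mm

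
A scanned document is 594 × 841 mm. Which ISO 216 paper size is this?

Aspect ratio 841/594 ≈ 1.416 — close to the ISO √2 ≈ 1.414.
In the A-series (A0 area = 1 m²): A1 = 594 × 841 mm.

A1 (594 × 841 mm)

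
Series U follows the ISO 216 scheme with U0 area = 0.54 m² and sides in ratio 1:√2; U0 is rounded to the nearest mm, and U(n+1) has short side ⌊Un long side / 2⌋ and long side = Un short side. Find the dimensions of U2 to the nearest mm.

Let U0's short side be w mm. w · w√2 = 0.54 m² = 540,000 mm², so w ≈ 617.9 mm and w√2 ≈ 873.9 mm → U0 = 618 × 874 mm.
U1: ⌊874/2⌋ × 618 = 437 × 618 mm
U2: ⌊618/2⌋ × 437 = 309 × 437 mm

309 × 437 mm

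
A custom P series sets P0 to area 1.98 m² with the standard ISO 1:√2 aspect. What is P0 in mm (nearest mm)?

Let the short side be w mm. Then w · w√2 = 1.98 m² = 1,980,000 mm².
w² = 1,980,000/√2, so w ≈ 1183.2 mm; long side = w√2 ≈ 1673.4 mm.

1183 × 1673 mm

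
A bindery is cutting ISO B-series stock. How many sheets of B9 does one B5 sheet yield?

Each ISO step halves the sheet: 1 × B5 → 2 × B6 → 4 × B7 → 8 × B8 → …
From B5 to B9 is 4 halving steps: 2^4 = 16.

16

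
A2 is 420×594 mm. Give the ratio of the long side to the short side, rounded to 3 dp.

1.414

594 / 420 = 1.414
Matches √2 ≈ 1.414 — the ISO 216 defining ratio.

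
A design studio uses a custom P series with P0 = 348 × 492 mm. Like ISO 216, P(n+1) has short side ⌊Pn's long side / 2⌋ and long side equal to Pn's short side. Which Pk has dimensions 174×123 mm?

P3

P0: 348 × 492 mm
P1: 246 × 348 mm
P2: 174 × 246 mm
P3: 123 × 174 mm
P4: 87 × 123 mm
→ matches P3.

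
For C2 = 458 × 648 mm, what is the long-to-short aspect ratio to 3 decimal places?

648 / 458 = 1.415
Matches √2 ≈ 1.414 — the ISO 216 defining ratio.

1.415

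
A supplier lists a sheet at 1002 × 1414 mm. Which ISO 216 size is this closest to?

B0 (1000 × 1414 mm)

Aspect ratio 1414/1002 ≈ 1.411 — close to the ISO √2 ≈ 1.414.
In the B-series (B0 = 1000 × 1414 mm): B0 = 1000 × 1414 mm.
Off by 2 mm total — nearest standard size.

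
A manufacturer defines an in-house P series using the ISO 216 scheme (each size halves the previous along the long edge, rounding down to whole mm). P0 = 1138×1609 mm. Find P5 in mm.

201 × 284 mm

P1: ⌊1609/2⌋ × 1138 = 804 × 1138 mm
P2: ⌊1138/2⌋ × 804 = 569 × 804 mm
P3: ⌊804/2⌋ × 569 = 402 × 569 mm
P4: ⌊569/2⌋ × 402 = 284 × 402 mm
P5: ⌊402/2⌋ × 284 = 201 × 284 mm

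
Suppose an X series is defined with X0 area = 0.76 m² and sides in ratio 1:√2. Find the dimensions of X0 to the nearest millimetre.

Let the short side be w mm. Then w · w√2 = 0.76 m² = 760,000 mm².
w² = 760,000/√2, so w ≈ 733.1 mm; long side = w√2 ≈ 1036.7 mm.

733 × 1037 mm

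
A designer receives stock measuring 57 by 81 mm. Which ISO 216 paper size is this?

Aspect ratio 81/57 ≈ 1.421 — close to the ISO √2 ≈ 1.414.
In the C-series (envelope sizes, between A and B): C8 = 57 × 81 mm.

C8 (57 × 81 mm)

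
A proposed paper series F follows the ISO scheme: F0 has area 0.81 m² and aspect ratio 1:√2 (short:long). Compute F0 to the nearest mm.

757 × 1070 mm

Let the short side be w mm. Then w · w√2 = 0.81 m² = 810,000 mm².
w² = 810,000/√2, so w ≈ 756.8 mm; long side = w√2 ≈ 1070.3 mm.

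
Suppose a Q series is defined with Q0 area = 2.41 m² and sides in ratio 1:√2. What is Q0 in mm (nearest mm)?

Let the short side be w mm. Then w · w√2 = 2.41 m² = 2,410,000 mm².
w² = 2,410,000/√2, so w ≈ 1305.4 mm; long side = w√2 ≈ 1846.1 mm.

1305 × 1846 mm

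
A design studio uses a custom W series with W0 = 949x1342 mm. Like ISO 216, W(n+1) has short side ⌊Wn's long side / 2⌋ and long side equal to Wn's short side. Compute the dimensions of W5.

W1: ⌊1342/2⌋ × 949 = 671 × 949 mm
W2: ⌊949/2⌋ × 671 = 474 × 671 mm
W3: ⌊671/2⌋ × 474 = 335 × 474 mm
W4: ⌊474/2⌋ × 335 = 237 × 335 mm
W5: ⌊335/2⌋ × 237 = 167 × 237 mm

167 × 237 mm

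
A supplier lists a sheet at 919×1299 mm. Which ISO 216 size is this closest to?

C0 (917 × 1297 mm)

Aspect ratio 1299/919 ≈ 1.413 — close to the ISO √2 ≈ 1.414.
In the C-series (envelope sizes, between A and B): C0 = 917 × 1297 mm.
Off by 4 mm total — nearest standard size.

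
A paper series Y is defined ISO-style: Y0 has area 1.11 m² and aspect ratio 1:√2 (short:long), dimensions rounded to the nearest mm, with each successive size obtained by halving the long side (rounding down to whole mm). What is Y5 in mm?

Let Y0's short side be w mm. w · w√2 = 1.11 m² = 1,110,000 mm², so w ≈ 885.9 mm and w√2 ≈ 1252.9 mm → Y0 = 886 × 1253 mm.
Y1: ⌊1253/2⌋ × 886 = 626 × 886 mm
Y2: ⌊886/2⌋ × 626 = 443 × 626 mm
Y3: ⌊626/2⌋ × 443 = 313 × 443 mm
Y4: ⌊443/2⌋ × 313 = 221 × 313 mm
Y5: ⌊313/2⌋ × 221 = 156 × 221 mm

156 × 221 mm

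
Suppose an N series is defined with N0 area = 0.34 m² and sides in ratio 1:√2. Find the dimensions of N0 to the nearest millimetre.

490 × 693 mm

Let the short side be w mm. Then w · w√2 = 0.34 m² = 340,000 mm².
w² = 340,000/√2, so w ≈ 490.3 mm; long side = w√2 ≈ 693.4 mm.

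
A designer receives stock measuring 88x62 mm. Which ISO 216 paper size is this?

Aspect ratio 88/62 ≈ 1.419 — close to the ISO √2 ≈ 1.414.
In the B-series (B0 = 1000 × 1414 mm): B8 = 62 × 88 mm.

B8 (62 × 88 mm)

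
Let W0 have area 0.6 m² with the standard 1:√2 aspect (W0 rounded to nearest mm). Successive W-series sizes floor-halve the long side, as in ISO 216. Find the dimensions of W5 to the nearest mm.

Let W0's short side be w mm. w · w√2 = 0.6 m² = 600,000 mm², so w ≈ 651.4 mm and w√2 ≈ 921.2 mm → W0 = 651 × 921 mm.
W1: ⌊921/2⌋ × 651 = 460 × 651 mm
W2: ⌊651/2⌋ × 460 = 325 × 460 mm
W3: ⌊460/2⌋ × 325 = 230 × 325 mm
W4: ⌊325/2⌋ × 230 = 162 × 230 mm
W5: ⌊230/2⌋ × 162 = 115 × 162 mm

115 × 162 mm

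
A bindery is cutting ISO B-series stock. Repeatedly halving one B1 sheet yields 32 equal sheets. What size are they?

32 = 2^5, so 5 halving steps.
B1 → B2 → … → B6 after 5 steps.

B6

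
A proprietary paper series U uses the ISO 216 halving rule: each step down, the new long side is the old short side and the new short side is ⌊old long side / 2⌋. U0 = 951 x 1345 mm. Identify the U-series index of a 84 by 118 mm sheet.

U0: 951 × 1345 mm
U1: 672 × 951 mm
U2: 475 × 672 mm
U3: 336 × 475 mm
U4: 237 × 336 mm
U5: 168 × 237 mm
U6: 118 × 168 mm
U7: 84 × 118 mm
U8: 59 × 84 mm
→ matches U7.

U7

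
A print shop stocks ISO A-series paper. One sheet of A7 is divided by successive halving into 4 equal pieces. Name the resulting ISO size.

A9

4 = 2^2, so 2 halving steps.
A7 → A8 → … → A9 after 2 steps.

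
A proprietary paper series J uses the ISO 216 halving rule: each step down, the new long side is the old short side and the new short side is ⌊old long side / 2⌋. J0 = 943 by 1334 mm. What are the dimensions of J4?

235 × 333 mm

J1: ⌊1334/2⌋ × 943 = 667 × 943 mm
J2: ⌊943/2⌋ × 667 = 471 × 667 mm
J3: ⌊667/2⌋ × 471 = 333 × 471 mm
J4: ⌊471/2⌋ × 333 = 235 × 333 mm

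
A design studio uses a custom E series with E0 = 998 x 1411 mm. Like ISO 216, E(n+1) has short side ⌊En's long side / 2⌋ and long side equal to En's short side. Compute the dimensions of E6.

E1: ⌊1411/2⌋ × 998 = 705 × 998 mm
E2: ⌊998/2⌋ × 705 = 499 × 705 mm
E3: ⌊705/2⌋ × 499 = 352 × 499 mm
E4: ⌊499/2⌋ × 352 = 249 × 352 mm
E5: ⌊352/2⌋ × 249 = 176 × 249 mm
E6: ⌊249/2⌋ × 176 = 124 × 176 mm

124 × 176 mm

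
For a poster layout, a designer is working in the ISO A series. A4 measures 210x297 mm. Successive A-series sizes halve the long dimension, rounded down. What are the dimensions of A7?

A5: ⌊297/2⌋ × 210 = 148 × 210 mm
A6: ⌊210/2⌋ × 148 = 105 × 148 mm
A7: ⌊148/2⌋ × 105 = 74 × 105 mm

74 × 105 mm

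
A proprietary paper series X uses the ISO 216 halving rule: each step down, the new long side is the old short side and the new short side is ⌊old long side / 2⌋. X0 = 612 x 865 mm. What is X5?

108 × 153 mm

X1: ⌊865/2⌋ × 612 = 432 × 612 mm
X2: ⌊612/2⌋ × 432 = 306 × 432 mm
X3: ⌊432/2⌋ × 306 = 216 × 306 mm
X4: ⌊306/2⌋ × 216 = 153 × 216 mm
X5: ⌊216/2⌋ × 153 = 108 × 153 mm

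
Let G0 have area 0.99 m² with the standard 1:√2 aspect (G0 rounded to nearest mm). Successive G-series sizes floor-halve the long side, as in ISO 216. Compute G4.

209 × 295 mm

Let G0's short side be w mm. w · w√2 = 0.99 m² = 990,000 mm², so w ≈ 836.7 mm and w√2 ≈ 1183.2 mm → G0 = 837 × 1183 mm.
G1: ⌊1183/2⌋ × 837 = 591 × 837 mm
G2: ⌊837/2⌋ × 591 = 418 × 591 mm
G3: ⌊591/2⌋ × 418 = 295 × 418 mm
G4: ⌊418/2⌋ × 295 = 209 × 295 mm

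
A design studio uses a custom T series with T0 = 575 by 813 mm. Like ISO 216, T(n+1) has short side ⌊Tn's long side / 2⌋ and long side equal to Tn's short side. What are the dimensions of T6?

T1 = 406 × 575 mm (from T0 by 1 halving).
T2: ⌊575/2⌋ × 406 = 287 × 406 mm
T3: ⌊406/2⌋ × 287 = 203 × 287 mm
T4: ⌊287/2⌋ × 203 = 143 × 203 mm
T5: ⌊203/2⌋ × 143 = 101 × 143 mm
T6: ⌊143/2⌋ × 101 = 71 × 101 mm

71 × 101 mm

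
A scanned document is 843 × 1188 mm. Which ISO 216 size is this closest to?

Aspect ratio 1188/843 ≈ 1.409 — close to the ISO √2 ≈ 1.414.
In the A-series (A0 area = 1 m²): A0 = 841 × 1189 mm.
Off by 3 mm total — nearest standard size.

A0 (841 × 1189 mm)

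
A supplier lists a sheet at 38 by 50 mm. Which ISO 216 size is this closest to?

A9 (37 × 52 mm)

Aspect ratio 50/38 ≈ 1.316 (ISO target is √2 ≈ 1.414).
In the A-series (A0 area = 1 m²): A9 = 37 × 52 mm.
Off by 3 mm total — nearest standard size.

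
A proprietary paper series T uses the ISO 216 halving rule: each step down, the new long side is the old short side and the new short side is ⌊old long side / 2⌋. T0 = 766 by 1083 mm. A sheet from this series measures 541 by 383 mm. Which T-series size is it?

T2

T0: 766 × 1083 mm
T1: 541 × 766 mm
T2: 383 × 541 mm
T3: 270 × 383 mm
→ matches T2.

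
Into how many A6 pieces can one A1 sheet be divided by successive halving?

Each ISO step halves the sheet: 1 × A1 → 2 × A2 → 4 × A3 → 8 × A4 → …
From A1 to A6 is 5 halving steps: 2^5 = 32.

32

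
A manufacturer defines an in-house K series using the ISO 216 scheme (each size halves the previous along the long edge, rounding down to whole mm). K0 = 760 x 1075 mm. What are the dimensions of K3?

268 × 380 mm

K1: ⌊1075/2⌋ × 760 = 537 × 760 mm
K2: ⌊760/2⌋ × 537 = 380 × 537 mm
K3: ⌊537/2⌋ × 380 = 268 × 380 mm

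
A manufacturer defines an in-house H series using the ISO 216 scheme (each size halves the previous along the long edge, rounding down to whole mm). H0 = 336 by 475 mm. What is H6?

42 × 59 mm

H1 = 237 × 336 mm (from H0 by 1 halving).
H2: ⌊336/2⌋ × 237 = 168 × 237 mm
H3: ⌊237/2⌋ × 168 = 118 × 168 mm
H4: ⌊168/2⌋ × 118 = 84 × 118 mm
H5: ⌊118/2⌋ × 84 = 59 × 84 mm
H6: ⌊84/2⌋ × 59 = 42 × 59 mm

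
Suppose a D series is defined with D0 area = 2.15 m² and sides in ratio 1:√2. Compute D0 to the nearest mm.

1233 × 1744 mm

Let the short side be w mm. Then w · w√2 = 2.15 m² = 2,150,000 mm².
w² = 2,150,000/√2, so w ≈ 1233.0 mm; long side = w√2 ≈ 1743.7 mm.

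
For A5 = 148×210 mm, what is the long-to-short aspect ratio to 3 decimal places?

1.419

210 / 148 = 1.419
ISO 216 targets √2 ≈ 1.414; the +0.005 deviation is from mm rounding.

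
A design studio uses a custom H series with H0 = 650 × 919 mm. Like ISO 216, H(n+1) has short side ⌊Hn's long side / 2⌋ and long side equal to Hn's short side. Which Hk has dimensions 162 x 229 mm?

H0: 650 × 919 mm
H1: 459 × 650 mm
H2: 325 × 459 mm
H3: 229 × 325 mm
H4: 162 × 229 mm
H5: 114 × 162 mm
→ matches H4.

H4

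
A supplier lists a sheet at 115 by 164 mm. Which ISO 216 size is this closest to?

C6 (114 × 162 mm)

Aspect ratio 164/115 ≈ 1.426 — close to the ISO √2 ≈ 1.414.
In the C-series (envelope sizes, between A and B): C6 = 114 × 162 mm.
Off by 3 mm total — nearest standard size.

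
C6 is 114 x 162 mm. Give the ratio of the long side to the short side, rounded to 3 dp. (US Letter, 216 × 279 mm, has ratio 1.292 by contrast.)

1.421

162 / 114 = 1.421
ISO 216 targets √2 ≈ 1.414; the +0.007 deviation is from mm rounding.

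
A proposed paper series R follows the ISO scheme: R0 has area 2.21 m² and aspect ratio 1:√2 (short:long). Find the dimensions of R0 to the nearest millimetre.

1250 × 1768 mm

Let the short side be w mm. Then w · w√2 = 2.21 m² = 2,210,000 mm².
w² = 2,210,000/√2, so w ≈ 1250.1 mm; long side = w√2 ≈ 1767.9 mm.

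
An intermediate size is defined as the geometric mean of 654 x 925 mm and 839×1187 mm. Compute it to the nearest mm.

741 × 1048 mm

Short side: √(654 · 839) = √548706 ≈ 740.7 → 741 mm
Long side: √(925 · 1187) = √1097975 ≈ 1047.8 → 1048 mm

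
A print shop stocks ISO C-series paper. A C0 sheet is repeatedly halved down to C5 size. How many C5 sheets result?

Each ISO step halves the sheet: 1 × C0 → 2 × C1 → 4 × C2 → 8 × C3 → …
From C0 to C5 is 5 halving steps: 2^5 = 32.

32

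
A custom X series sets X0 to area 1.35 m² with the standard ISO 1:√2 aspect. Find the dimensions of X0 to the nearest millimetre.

977 × 1382 mm

Let the short side be w mm. Then w · w√2 = 1.35 m² = 1,350,000 mm².
w² = 1,350,000/√2, so w ≈ 977.0 mm; long side = w√2 ≈ 1381.7 mm.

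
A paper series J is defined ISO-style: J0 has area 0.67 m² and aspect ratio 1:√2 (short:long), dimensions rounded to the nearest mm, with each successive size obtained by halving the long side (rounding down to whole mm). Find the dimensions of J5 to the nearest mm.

121 × 172 mm

Let J0's short side be w mm. w · w√2 = 0.67 m² = 670,000 mm², so w ≈ 688.3 mm and w√2 ≈ 973.4 mm → J0 = 688 × 973 mm.
J1: ⌊973/2⌋ × 688 = 486 × 688 mm
J2: ⌊688/2⌋ × 486 = 344 × 486 mm
J3: ⌊486/2⌋ × 344 = 243 × 344 mm
J4: ⌊344/2⌋ × 243 = 172 × 243 mm
J5: ⌊243/2⌋ × 172 = 121 × 172 mm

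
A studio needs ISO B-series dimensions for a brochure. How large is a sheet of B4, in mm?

250 × 353 mm

B0 = 1000 × 1414 mm (B0 has a 1000 mm short side, aspect 1:√2).
B1: ⌊1414/2⌋ × 1000 = 707 × 1000 mm
B2: ⌊1000/2⌋ × 707 = 500 × 707 mm
B3: ⌊707/2⌋ × 500 = 353 × 500 mm
B4: ⌊500/2⌋ × 353 = 250 × 353 mm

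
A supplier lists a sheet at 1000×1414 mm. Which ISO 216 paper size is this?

B0 (1000 × 1414 mm)

Aspect ratio 1414/1000 ≈ 1.414 — close to the ISO √2 ≈ 1.414.
In the B-series (B0 = 1000 × 1414 mm): B0 = 1000 × 1414 mm.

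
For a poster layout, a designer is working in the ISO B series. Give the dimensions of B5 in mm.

176 × 250 mm

B0 = 1000 × 1414 mm (B0 has a 1000 mm short side, aspect 1:√2).
B1: ⌊1414/2⌋ × 1000 = 707 × 1000 mm
B2: ⌊1000/2⌋ × 707 = 500 × 707 mm
B3: ⌊707/2⌋ × 500 = 353 × 500 mm
B4: ⌊500/2⌋ × 353 = 250 × 353 mm
B5: ⌊353/2⌋ × 250 = 176 × 250 mm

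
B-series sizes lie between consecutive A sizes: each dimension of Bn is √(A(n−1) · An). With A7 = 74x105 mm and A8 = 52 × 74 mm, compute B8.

Short side: √(74 · 52) = √3848 ≈ 62.0 → 62 mm
Long side: √(105 · 74) = √7770 ≈ 88.1 → 88 mm

62 × 88 mm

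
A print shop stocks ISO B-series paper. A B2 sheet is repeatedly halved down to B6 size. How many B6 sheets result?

Each ISO step halves the sheet: 1 × B2 → 2 × B3 → 4 × B4 → 8 × B5 → …
From B2 to B6 is 4 halving steps: 2^4 = 16.

16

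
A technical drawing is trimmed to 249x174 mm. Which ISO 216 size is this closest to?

B5 (176 × 250 mm)

Aspect ratio 249/174 ≈ 1.431 (ISO target is √2 ≈ 1.414).
In the B-series (B0 = 1000 × 1414 mm): B5 = 176 × 250 mm.
Off by 3 mm total — nearest standard size.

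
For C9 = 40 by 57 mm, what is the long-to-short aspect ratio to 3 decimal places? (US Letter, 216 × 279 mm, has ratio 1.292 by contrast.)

57 / 40 = 1.425
ISO 216 targets √2 ≈ 1.414; the +0.011 deviation is from mm rounding.

1.425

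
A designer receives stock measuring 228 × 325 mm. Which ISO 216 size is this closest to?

Aspect ratio 325/228 ≈ 1.425 — close to the ISO √2 ≈ 1.414.
In the C-series (envelope sizes, between A and B): C4 = 229 × 324 mm.
Off by 2 mm total — nearest standard size.

C4 (229 × 324 mm)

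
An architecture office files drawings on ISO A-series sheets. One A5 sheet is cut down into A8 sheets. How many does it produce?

8

Each ISO step halves the sheet: 1 × A5 → 2 × A6 → 4 × A7 → 8 × A8
From A5 to A8 is 3 halving steps: 2^3 = 8.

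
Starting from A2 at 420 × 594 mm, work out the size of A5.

148 × 210 mm

A3: ⌊594/2⌋ × 420 = 297 × 420 mm
A4: ⌊420/2⌋ × 297 = 210 × 297 mm
A5: ⌊297/2⌋ × 210 = 148 × 210 mm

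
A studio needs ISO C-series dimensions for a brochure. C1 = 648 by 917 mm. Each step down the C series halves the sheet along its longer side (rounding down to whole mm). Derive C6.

C2: ⌊917/2⌋ × 648 = 458 × 648 mm
C3: ⌊648/2⌋ × 458 = 324 × 458 mm
C4: ⌊458/2⌋ × 324 = 229 × 324 mm
C5: ⌊324/2⌋ × 229 = 162 × 229 mm
C6: ⌊229/2⌋ × 162 = 114 × 162 mm

114 × 162 mm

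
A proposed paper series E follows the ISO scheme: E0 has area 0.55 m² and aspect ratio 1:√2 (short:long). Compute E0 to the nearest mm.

624 × 882 mm

Let the short side be w mm. Then w · w√2 = 0.55 m² = 550,000 mm².
w² = 550,000/√2, so w ≈ 623.6 mm; long side = w√2 ≈ 881.9 mm.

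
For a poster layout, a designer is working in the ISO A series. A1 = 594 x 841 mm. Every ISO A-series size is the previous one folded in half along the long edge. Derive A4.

210 × 297 mm

A2: ⌊841/2⌋ × 594 = 420 × 594 mm
A3: ⌊594/2⌋ × 420 = 297 × 420 mm
A4: ⌊420/2⌋ × 297 = 210 × 297 mm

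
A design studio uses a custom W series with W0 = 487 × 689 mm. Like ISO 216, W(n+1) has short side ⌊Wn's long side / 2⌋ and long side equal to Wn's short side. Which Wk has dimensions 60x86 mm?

W0: 487 × 689 mm
W1: 344 × 487 mm
W2: 243 × 344 mm
W3: 172 × 243 mm
W4: 121 × 172 mm
W5: 86 × 121 mm
W6: 60 × 86 mm
W7: 43 × 60 mm
→ matches W6.

W6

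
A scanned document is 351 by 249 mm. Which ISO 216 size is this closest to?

B4 (250 × 353 mm)

Aspect ratio 351/249 ≈ 1.410 — close to the ISO √2 ≈ 1.414.
In the B-series (B0 = 1000 × 1414 mm): B4 = 250 × 353 mm.
Off by 3 mm total — nearest standard size.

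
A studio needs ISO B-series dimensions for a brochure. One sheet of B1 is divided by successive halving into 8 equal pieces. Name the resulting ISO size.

8 = 2^3, so 3 halving steps.
B1 → B2 → … → B4 after 3 steps.

B4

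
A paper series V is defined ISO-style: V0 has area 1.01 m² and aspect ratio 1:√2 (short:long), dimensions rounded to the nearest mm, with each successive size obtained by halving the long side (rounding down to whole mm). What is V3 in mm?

298 × 422 mm

Let V0's short side be w mm. w · w√2 = 1.01 m² = 1,010,000 mm², so w ≈ 845.1 mm and w√2 ≈ 1195.1 mm → V0 = 845 × 1195 mm.
V1: ⌊1195/2⌋ × 845 = 597 × 845 mm
V2: ⌊845/2⌋ × 597 = 422 × 597 mm
V3: ⌊597/2⌋ × 422 = 298 × 422 mm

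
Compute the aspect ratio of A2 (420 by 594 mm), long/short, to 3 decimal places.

594 / 420 = 1.414
Matches √2 ≈ 1.414 — the ISO 216 defining ratio.

1.414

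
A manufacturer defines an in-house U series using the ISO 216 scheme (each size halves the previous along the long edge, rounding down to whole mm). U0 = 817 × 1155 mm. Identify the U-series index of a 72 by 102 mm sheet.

U0: 817 × 1155 mm
U1: 577 × 817 mm
U2: 408 × 577 mm
U3: 288 × 408 mm
U4: 204 × 288 mm
U5: 144 × 204 mm
U6: 102 × 144 mm
U7: 72 × 102 mm
U8: 51 × 72 mm
→ matches U7.

U7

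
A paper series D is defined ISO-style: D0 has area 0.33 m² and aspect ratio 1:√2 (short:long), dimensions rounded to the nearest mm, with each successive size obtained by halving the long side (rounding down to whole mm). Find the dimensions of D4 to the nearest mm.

Let D0's short side be w mm. w · w√2 = 0.33 m² = 330,000 mm², so w ≈ 483.1 mm and w√2 ≈ 683.1 mm → D0 = 483 × 683 mm.
D1: ⌊683/2⌋ × 483 = 341 × 483 mm
D2: ⌊483/2⌋ × 341 = 241 × 341 mm
D3: ⌊341/2⌋ × 241 = 170 × 241 mm
D4: ⌊241/2⌋ × 170 = 120 × 170 mm

120 × 170 mm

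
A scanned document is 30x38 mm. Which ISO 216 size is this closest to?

Aspect ratio 38/30 ≈ 1.267 (ISO target is √2 ≈ 1.414).
In the C-series (envelope sizes, between A and B): C10 = 28 × 40 mm.
Off by 4 mm total — nearest standard size.

C10 (28 × 40 mm)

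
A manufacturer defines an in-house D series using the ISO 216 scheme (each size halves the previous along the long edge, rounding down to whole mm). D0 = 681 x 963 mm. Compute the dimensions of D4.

D1: ⌊963/2⌋ × 681 = 481 × 681 mm
D2: ⌊681/2⌋ × 481 = 340 × 481 mm
D3: ⌊481/2⌋ × 340 = 240 × 340 mm
D4: ⌊340/2⌋ × 240 = 170 × 240 mm

170 × 240 mm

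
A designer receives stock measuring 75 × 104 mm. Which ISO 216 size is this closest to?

Aspect ratio 104/75 ≈ 1.387 (ISO target is √2 ≈ 1.414).
In the A-series (A0 area = 1 m²): A7 = 74 × 105 mm.
Off by 2 mm total — nearest standard size.

A7 (74 × 105 mm)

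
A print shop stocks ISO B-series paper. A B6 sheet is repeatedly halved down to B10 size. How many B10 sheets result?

B6 = 125 × 176 mm; B10 = 31 × 44 mm.
Each halving step doubles the count; 4 steps from B6 to B10.
2^4 = 16.

16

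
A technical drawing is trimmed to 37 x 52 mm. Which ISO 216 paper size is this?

A9 (37 × 52 mm)

Aspect ratio 52/37 ≈ 1.405 — close to the ISO √2 ≈ 1.414.
In the A-series (A0 area = 1 m²): A9 = 37 × 52 mm.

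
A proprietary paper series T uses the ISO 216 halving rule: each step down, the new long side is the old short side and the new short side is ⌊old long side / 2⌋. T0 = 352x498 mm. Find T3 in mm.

124 × 176 mm

T1: ⌊498/2⌋ × 352 = 249 × 352 mm
T2: ⌊352/2⌋ × 249 = 176 × 249 mm
T3: ⌊249/2⌋ × 176 = 124 × 176 mm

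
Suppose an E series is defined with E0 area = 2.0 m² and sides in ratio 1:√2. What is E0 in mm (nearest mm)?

Let the short side be w mm. Then w · w√2 = 2.0 m² = 2,000,000 mm².
w² = 2,000,000/√2, so w ≈ 1189.2 mm; long side = w√2 ≈ 1681.8 mm.

1189 × 1682 mm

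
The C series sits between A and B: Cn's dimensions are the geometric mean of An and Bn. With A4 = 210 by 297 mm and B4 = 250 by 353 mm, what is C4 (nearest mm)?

229 × 324 mm

Short side: √(210 · 250) = √52500 ≈ 229.1 → 229 mm
Long side: √(297 · 353) = √104841 ≈ 323.8 → 324 mm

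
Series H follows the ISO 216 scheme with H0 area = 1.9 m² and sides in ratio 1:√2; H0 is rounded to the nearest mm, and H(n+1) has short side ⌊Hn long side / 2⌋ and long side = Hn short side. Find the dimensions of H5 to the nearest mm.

Let H0's short side be w mm. w · w√2 = 1.9 m² = 1,900,000 mm², so w ≈ 1159.1 mm and w√2 ≈ 1639.2 mm → H0 = 1159 × 1639 mm.
H1: ⌊1639/2⌋ × 1159 = 819 × 1159 mm
H2: ⌊1159/2⌋ × 819 = 579 × 819 mm
H3: ⌊819/2⌋ × 579 = 409 × 579 mm
H4: ⌊579/2⌋ × 409 = 289 × 409 mm
H5: ⌊409/2⌋ × 289 = 204 × 289 mm

204 × 289 mm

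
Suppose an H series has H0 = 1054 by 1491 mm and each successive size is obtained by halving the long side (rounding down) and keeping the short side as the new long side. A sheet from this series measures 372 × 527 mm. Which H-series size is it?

H0: 1054 × 1491 mm
H1: 745 × 1054 mm
H2: 527 × 745 mm
H3: 372 × 527 mm
H4: 263 × 372 mm
→ matches H3.

H3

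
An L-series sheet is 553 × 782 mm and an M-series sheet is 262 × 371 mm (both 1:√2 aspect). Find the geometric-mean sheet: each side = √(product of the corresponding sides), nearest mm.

381 × 539 mm

Short side: √(553 · 262) = √144886 ≈ 380.6 → 381 mm
Long side: √(782 · 371) = √290122 ≈ 538.6 → 539 mm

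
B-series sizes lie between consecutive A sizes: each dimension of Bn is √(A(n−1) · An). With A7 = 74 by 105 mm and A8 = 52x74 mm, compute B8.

Short side: √(74 · 52) = √3848 ≈ 62.0 → 62 mm
Long side: √(105 · 74) = √7770 ≈ 88.1 → 88 mm

62 × 88 mm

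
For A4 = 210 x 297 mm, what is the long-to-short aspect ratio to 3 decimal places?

297 / 210 = 1.414
Matches √2 ≈ 1.414 — the ISO 216 defining ratio.

1.414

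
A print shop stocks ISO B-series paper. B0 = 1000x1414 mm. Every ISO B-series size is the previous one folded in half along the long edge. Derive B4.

250 × 353 mm

B1: ⌊1414/2⌋ × 1000 = 707 × 1000 mm
B2: ⌊1000/2⌋ × 707 = 500 × 707 mm
B3: ⌊707/2⌋ × 500 = 353 × 500 mm
B4: ⌊500/2⌋ × 353 = 250 × 353 mm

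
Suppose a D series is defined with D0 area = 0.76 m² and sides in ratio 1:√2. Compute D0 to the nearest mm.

Let the short side be w mm. Then w · w√2 = 0.76 m² = 760,000 mm².
w² = 760,000/√2, so w ≈ 733.1 mm; long side = w√2 ≈ 1036.7 mm.

733 × 1037 mm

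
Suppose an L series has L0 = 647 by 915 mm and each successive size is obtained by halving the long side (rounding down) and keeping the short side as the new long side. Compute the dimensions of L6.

L1: ⌊915/2⌋ × 647 = 457 × 647 mm
L2: ⌊647/2⌋ × 457 = 323 × 457 mm
L3: ⌊457/2⌋ × 323 = 228 × 323 mm
L4: ⌊323/2⌋ × 228 = 161 × 228 mm
L5: ⌊228/2⌋ × 161 = 114 × 161 mm
L6: ⌊161/2⌋ × 114 = 80 × 114 mm

80 × 114 mm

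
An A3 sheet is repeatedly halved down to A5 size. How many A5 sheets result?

4

Each ISO step halves the sheet: 1 × A3 → 2 × A4 → 4 × A5
From A3 to A5 is 2 halving steps: 2^2 = 4.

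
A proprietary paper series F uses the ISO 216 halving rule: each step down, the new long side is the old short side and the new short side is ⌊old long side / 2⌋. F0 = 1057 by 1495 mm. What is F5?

F1 = 747 × 1057 mm (from F0 by 1 halving).
F2: ⌊1057/2⌋ × 747 = 528 × 747 mm
F3: ⌊747/2⌋ × 528 = 373 × 528 mm
F4: ⌊528/2⌋ × 373 = 264 × 373 mm
F5: ⌊373/2⌋ × 264 = 186 × 264 mm

186 × 264 mm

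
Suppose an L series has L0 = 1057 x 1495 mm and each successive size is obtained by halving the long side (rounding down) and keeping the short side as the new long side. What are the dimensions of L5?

L1: ⌊1495/2⌋ × 1057 = 747 × 1057 mm
L2: ⌊1057/2⌋ × 747 = 528 × 747 mm
L3: ⌊747/2⌋ × 528 = 373 × 528 mm
L4: ⌊528/2⌋ × 373 = 264 × 373 mm
L5: ⌊373/2⌋ × 264 = 186 × 264 mm

186 × 264 mm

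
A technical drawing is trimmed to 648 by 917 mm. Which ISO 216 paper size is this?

C1 (648 × 917 mm)

Aspect ratio 917/648 ≈ 1.415 — close to the ISO √2 ≈ 1.414.
In the C-series (envelope sizes, between A and B): C1 = 648 × 917 mm.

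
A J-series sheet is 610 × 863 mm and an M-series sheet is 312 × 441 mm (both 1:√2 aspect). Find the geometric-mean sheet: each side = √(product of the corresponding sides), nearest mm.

436 × 617 mm

Short side: √(610 · 312) = √190320 ≈ 436.3 → 436 mm
Long side: √(863 · 441) = √380583 ≈ 616.9 → 617 mm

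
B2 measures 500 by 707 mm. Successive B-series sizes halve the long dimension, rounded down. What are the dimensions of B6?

B3: ⌊707/2⌋ × 500 = 353 × 500 mm
B4: ⌊500/2⌋ × 353 = 250 × 353 mm
B5: ⌊353/2⌋ × 250 = 176 × 250 mm
B6: ⌊250/2⌋ × 176 = 125 × 176 mm

125 × 176 mm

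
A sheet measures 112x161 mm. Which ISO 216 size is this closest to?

C6 (114 × 162 mm)

Aspect ratio 161/112 ≈ 1.438 (ISO target is √2 ≈ 1.414).
In the C-series (envelope sizes, between A and B): C6 = 114 × 162 mm.
Off by 3 mm total — nearest standard size.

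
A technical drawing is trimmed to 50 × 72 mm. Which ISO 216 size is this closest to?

A8 (52 × 74 mm)

Aspect ratio 72/50 ≈ 1.440 (ISO target is √2 ≈ 1.414).
In the A-series (A0 area = 1 m²): A8 = 52 × 74 mm.
Off by 4 mm total — nearest standard size.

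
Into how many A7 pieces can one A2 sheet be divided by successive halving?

32

Each ISO step halves the sheet: 1 × A2 → 2 × A3 → 4 × A4 → 8 × A5 → …
From A2 to A7 is 5 halving steps: 2^5 = 32.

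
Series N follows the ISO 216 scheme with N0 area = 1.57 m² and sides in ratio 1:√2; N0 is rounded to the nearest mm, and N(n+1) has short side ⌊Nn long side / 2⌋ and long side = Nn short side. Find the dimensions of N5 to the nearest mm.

Let N0's short side be w mm. w · w√2 = 1.57 m² = 1,570,000 mm², so w ≈ 1053.6 mm and w√2 ≈ 1490.1 mm → N0 = 1054 × 1490 mm.
N1: ⌊1490/2⌋ × 1054 = 745 × 1054 mm
N2: ⌊1054/2⌋ × 745 = 527 × 745 mm
N3: ⌊745/2⌋ × 527 = 372 × 527 mm
N4: ⌊527/2⌋ × 372 = 263 × 372 mm
N5: ⌊372/2⌋ × 263 = 186 × 263 mm

186 × 263 mm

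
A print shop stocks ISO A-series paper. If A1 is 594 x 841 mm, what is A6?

105 × 148 mm

A2: ⌊841/2⌋ × 594 = 420 × 594 mm
A3: ⌊594/2⌋ × 420 = 297 × 420 mm
A4: ⌊420/2⌋ × 297 = 210 × 297 mm
A5: ⌊297/2⌋ × 210 = 148 × 210 mm
A6: ⌊210/2⌋ × 148 = 105 × 148 mm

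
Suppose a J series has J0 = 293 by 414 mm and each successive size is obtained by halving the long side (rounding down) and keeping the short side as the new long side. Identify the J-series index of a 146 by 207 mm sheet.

J2

J0: 293 × 414 mm
J1: 207 × 293 mm
J2: 146 × 207 mm
J3: 103 × 146 mm
→ matches J2.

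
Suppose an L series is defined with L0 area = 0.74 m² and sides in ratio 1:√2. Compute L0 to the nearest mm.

723 × 1023 mm

Let the short side be w mm. Then w · w√2 = 0.74 m² = 740,000 mm².
w² = 740,000/√2, so w ≈ 723.4 mm; long side = w√2 ≈ 1023.0 mm.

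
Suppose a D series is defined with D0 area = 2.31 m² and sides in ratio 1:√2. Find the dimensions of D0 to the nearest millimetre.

1278 × 1807 mm

Let the short side be w mm. Then w · w√2 = 2.31 m² = 2,310,000 mm².
w² = 2,310,000/√2, so w ≈ 1278.1 mm; long side = w√2 ≈ 1807.4 mm.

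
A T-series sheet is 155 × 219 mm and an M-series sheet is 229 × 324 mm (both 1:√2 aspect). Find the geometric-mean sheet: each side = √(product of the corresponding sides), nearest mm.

188 × 266 mm

Short side: √(155 · 229) = √35495 ≈ 188.4 → 188 mm
Long side: √(219 · 324) = √70956 ≈ 266.4 → 266 mm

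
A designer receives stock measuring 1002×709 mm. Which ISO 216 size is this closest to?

Aspect ratio 1002/709 ≈ 1.413 — close to the ISO √2 ≈ 1.414.
In the B-series (B0 = 1000 × 1414 mm): B1 = 707 × 1000 mm.
Off by 4 mm total — nearest standard size.

B1 (707 × 1000 mm)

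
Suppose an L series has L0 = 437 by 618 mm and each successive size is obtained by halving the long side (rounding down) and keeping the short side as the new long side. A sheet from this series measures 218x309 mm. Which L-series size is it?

L0: 437 × 618 mm
L1: 309 × 437 mm
L2: 218 × 309 mm
L3: 154 × 218 mm
→ matches L2.

L2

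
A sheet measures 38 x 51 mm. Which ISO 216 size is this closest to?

Aspect ratio 51/38 ≈ 1.342 (ISO target is √2 ≈ 1.414).
In the A-series (A0 area = 1 m²): A9 = 37 × 52 mm.
Off by 2 mm total — nearest standard size.

A9 (37 × 52 mm)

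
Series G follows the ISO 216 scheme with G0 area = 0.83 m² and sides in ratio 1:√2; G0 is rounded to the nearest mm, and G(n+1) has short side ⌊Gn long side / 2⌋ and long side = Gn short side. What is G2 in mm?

Let G0's short side be w mm. w · w√2 = 0.83 m² = 830,000 mm², so w ≈ 766.1 mm and w√2 ≈ 1083.4 mm → G0 = 766 × 1083 mm.
G1: ⌊1083/2⌋ × 766 = 541 × 766 mm
G2: ⌊766/2⌋ × 541 = 383 × 541 mm

383 × 541 mm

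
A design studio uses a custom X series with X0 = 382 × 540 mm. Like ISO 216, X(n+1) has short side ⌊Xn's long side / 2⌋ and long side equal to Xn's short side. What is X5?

X1: ⌊540/2⌋ × 382 = 270 × 382 mm
X2: ⌊382/2⌋ × 270 = 191 × 270 mm
X3: ⌊270/2⌋ × 191 = 135 × 191 mm
X4: ⌊191/2⌋ × 135 = 95 × 135 mm
X5: ⌊135/2⌋ × 95 = 67 × 95 mm

67 × 95 mm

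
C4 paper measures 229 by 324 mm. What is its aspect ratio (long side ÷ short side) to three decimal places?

1.415

324 / 229 = 1.415
Matches √2 ≈ 1.414 — the ISO 216 defining ratio.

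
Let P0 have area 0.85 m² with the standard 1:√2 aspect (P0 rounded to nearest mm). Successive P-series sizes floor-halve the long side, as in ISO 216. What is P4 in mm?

193 × 274 mm

Let P0's short side be w mm. w · w√2 = 0.85 m² = 850,000 mm², so w ≈ 775.3 mm and w√2 ≈ 1096.4 mm → P0 = 775 × 1096 mm.
P1: ⌊1096/2⌋ × 775 = 548 × 775 mm
P2: ⌊775/2⌋ × 548 = 387 × 548 mm
P3: ⌊548/2⌋ × 387 = 274 × 387 mm
P4: ⌊387/2⌋ × 274 = 193 × 274 mm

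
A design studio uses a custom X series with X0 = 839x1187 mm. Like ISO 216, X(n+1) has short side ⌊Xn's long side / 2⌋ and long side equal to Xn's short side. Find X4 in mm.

X1 = 593 × 839 mm (from X0 by 1 halving).
X2: ⌊839/2⌋ × 593 = 419 × 593 mm
X3: ⌊593/2⌋ × 419 = 296 × 419 mm
X4: ⌊419/2⌋ × 296 = 209 × 296 mm

209 × 296 mm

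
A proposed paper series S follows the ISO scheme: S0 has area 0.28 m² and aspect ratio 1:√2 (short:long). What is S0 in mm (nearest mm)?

Let the short side be w mm. Then w · w√2 = 0.28 m² = 280,000 mm².
w² = 280,000/√2, so w ≈ 445.0 mm; long side = w√2 ≈ 629.3 mm.

445 × 629 mm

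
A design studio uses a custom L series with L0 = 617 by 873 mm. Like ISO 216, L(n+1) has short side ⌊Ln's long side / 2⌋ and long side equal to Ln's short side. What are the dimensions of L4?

L1: ⌊873/2⌋ × 617 = 436 × 617 mm
L2: ⌊617/2⌋ × 436 = 308 × 436 mm
L3: ⌊436/2⌋ × 308 = 218 × 308 mm
L4: ⌊308/2⌋ × 218 = 154 × 218 mm

154 × 218 mm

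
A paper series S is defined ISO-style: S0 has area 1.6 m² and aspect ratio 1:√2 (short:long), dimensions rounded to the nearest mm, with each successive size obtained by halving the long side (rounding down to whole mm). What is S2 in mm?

532 × 752 mm

Let S0's short side be w mm. w · w√2 = 1.6 m² = 1,600,000 mm², so w ≈ 1063.7 mm and w√2 ≈ 1504.2 mm → S0 = 1064 × 1504 mm.
S1: ⌊1504/2⌋ × 1064 = 752 × 1064 mm
S2: ⌊1064/2⌋ × 752 = 532 × 752 mm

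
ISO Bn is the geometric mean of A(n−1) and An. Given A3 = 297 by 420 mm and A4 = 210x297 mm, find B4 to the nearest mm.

Short side: √(297 · 210) = √62370 ≈ 249.7 → 250 mm
Long side: √(420 · 297) = √124740 ≈ 353.2 → 353 mm

250 × 353 mm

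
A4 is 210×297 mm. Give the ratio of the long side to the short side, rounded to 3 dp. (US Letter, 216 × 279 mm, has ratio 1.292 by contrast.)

1.414

297 / 210 = 1.414
Matches √2 ≈ 1.414 — the ISO 216 defining ratio.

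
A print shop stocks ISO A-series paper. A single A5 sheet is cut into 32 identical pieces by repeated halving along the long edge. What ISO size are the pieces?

A10

32 = 2^5, so 5 halving steps.
A5 → A6 → … → A10 after 5 steps.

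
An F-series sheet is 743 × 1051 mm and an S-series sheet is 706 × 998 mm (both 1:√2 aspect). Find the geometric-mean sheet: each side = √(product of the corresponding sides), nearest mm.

Short side: √(743 · 706) = √524558 ≈ 724.3 → 724 mm
Long side: √(1051 · 998) = √1048898 ≈ 1024.2 → 1024 mm

724 × 1024 mm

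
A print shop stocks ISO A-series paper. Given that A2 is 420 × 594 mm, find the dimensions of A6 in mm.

105 × 148 mm

A3: ⌊594/2⌋ × 420 = 297 × 420 mm
A4: ⌊420/2⌋ × 297 = 210 × 297 mm
A5: ⌊297/2⌋ × 210 = 148 × 210 mm
A6: ⌊210/2⌋ × 148 = 105 × 148 mm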